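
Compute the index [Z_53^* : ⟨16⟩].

4

Since 16 ∈ (Z/53Z)^×, its order divides φ(53) = 53 − 1 = 52 = 2^2 · 13.
Divisors of 52: 1, 2, 4, 13, 26, 52.
Evaluate successive powers at the divisors of 52:
16^1 ≡ 16 (mod 53)
16^2 ≡ 44 (mod 53)
16^4 ≡ 28 (mod 53)
16^13 ≡ 1 (mod 53) ✓
Thus |⟨16⟩| = ord(16) = 13.
Index = |(Z/53Z)^×| / |⟨16⟩| = 52 / 13 = 4.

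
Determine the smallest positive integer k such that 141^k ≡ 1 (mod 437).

Since 141 ∈ (Z/437Z)^×, its order divides φ(437) = φ(19·23) = (19−1)·(23−1) = 18·22 = 396 = 2^2 · 3^2 · 11.
Divisors of 396: 1, 2, 3, 4, 6, 9, 11, 12, 18, 22, 33, 36, 44, 66, 99, 132, 198, 396.
Evaluate successive powers at the divisors of 396:
141^1 ≡ 141 (mod 437)
141^2 ≡ 216 (mod 437)
141^3 ≡ 303 (mod 437)
141^4 ≡ 334 (mod 437)
141^6 ≡ 39 (mod 437)
141^9 ≡ 18 (mod 437)
141^11 ≡ 392 (mod 437)
141^12 ≡ 210 (mod 437)
141^18 ≡ 324 (mod 437)
141^22 ≡ 277 (mod 437)
141^33 ≡ 208 (mod 437)
141^36 ≡ 96 (mod 437)
141^44 ≡ 254 (mod 437)
141^66 ≡ 1 (mod 437) ✓
So ord_437(141) = 66.

66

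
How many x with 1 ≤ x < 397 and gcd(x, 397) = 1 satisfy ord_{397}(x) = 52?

0

φ(397) = 397 − 1 = 396 = 2^2 · 3^2 · 11.
(Z/397Z)^× is cyclic (|G| = 396); a cyclic group of order m has exactly φ(d) elements of each order d | m, and none otherwise.
52 does not divide 396, so no element of (Z/397Z)^× has order 52.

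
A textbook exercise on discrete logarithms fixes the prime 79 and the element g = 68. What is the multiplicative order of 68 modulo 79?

78

ord(68) | φ(79) = 79 − 1 = 78 = 2 · 3 · 13.
Divisors of 78: 1, 2, 3, 6, 13, 26, 39, 78.
Test each divisor d:
68^1 ≡ 68 (mod 79)
68^2 ≡ 42 (mod 79)
68^3 ≡ 12 (mod 79)
68^6 ≡ 65 (mod 79)
68^13 ≡ 56 (mod 79)
68^26 ≡ 55 (mod 79)
68^39 ≡ 78 (mod 79)
68^78 ≡ 1 (mod 79) ✓
Hence ord(68) = 78.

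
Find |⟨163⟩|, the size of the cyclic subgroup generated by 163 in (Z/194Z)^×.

48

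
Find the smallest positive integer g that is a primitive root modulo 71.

φ(71) = 71 − 1 = 70 = 2 · 5 · 7.
Test candidates g = 2, 3, … against the prime factors q ∈ {2, 5, 7} of φ(71): g is a generator iff g^(70/q) ≢ 1 for every such q.
g = 2: 2^35 ≡ 1 — hits 1, so not a primitive root.
g = 3: 3^35 ≡ 1 — hits 1, so not a primitive root.
g = 4: 4^35 ≡ 1 — hits 1, so not a primitive root.
g = 5: 5^35 ≡ 1 — hits 1, so not a primitive root.
g = 6: 6^35 ≡ 1 — hits 1, so not a primitive root.
g = 7: 7^35 ≡ 70; 7^14 ≡ 54; 7^10 ≡ 45 — none is 1, so 7 is a primitive root.
So 7 is the smallest generator of (Z/71Z)^×.

7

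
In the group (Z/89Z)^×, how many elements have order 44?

20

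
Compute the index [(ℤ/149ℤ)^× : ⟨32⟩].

1

The order of 32 must divide φ(149) = 149 − 1 = 148 = 2^2 · 37.
Divisors of 148: 1, 2, 4, 37, 74, 148.
Check 32^d mod 149 for each divisor in increasing order:
32^1 ≡ 32 (mod 149)
32^2 ≡ 130 (mod 149)
32^4 ≡ 63 (mod 149)
32^37 ≡ 105 (mod 149)
32^74 ≡ 148 (mod 149)
32^148 ≡ 1 (mod 149) ✓
So ord_149(32) = 148, hence |⟨32⟩| = 148.
[(Z/149Z)^× : ⟨32⟩] = 148/148 = 1.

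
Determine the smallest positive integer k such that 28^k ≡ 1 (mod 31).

The order of 28 must divide φ(31) = 31 − 1 = 30 = 2 · 3 · 5.
Divisors of 30: 1, 2, 3, 5, 6, 10, 15, 30.
Test each divisor d:
28^1 ≡ 28 (mod 31)
28^2 ≡ 9 (mod 31)
28^3 ≡ 4 (mod 31)
28^5 ≡ 5 (mod 31)
28^6 ≡ 16 (mod 31)
28^10 ≡ 25 (mod 31)
28^15 ≡ 1 (mod 31) ✓
The smallest such exponent is 15, so the order of 28 is 15.

15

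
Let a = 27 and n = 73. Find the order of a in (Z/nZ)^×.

By Lagrange's theorem, ord_73(27) divides φ(73) = 73 − 1 = 72 = 2^3 · 3^2.
Divisors of 72: 1, 2, 3, 4, 6, 8, 9, 12, 18, 24, 36, 72.
Compute 27^d (mod 73) for the divisors d until we hit 1:
27^1 ≡ 27 (mod 73)
27^2 ≡ 72 (mod 73)
27^3 ≡ 46 (mod 73)
27^4 ≡ 1 (mod 73) ✓
The smallest such exponent is 4, so the order of 27 is 4.

4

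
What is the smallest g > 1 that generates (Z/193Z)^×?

5

φ(193) = 193 − 1 = 192 = 2^6 · 3.
Test candidates g = 2, 3, … against the prime factors q ∈ {2, 3} of φ(193): g is a generator iff g^(192/q) ≢ 1 for every such q.
g = 2: 2^96 ≡ 1 — hits 1, so not a primitive root.
g = 3: 3^96 ≡ 1 — hits 1, so not a primitive root.
g = 4: 4^96 ≡ 1 — hits 1, so not a primitive root.
g = 5: 5^96 ≡ 192; 5^64 ≡ 84 — none is 1, so 5 is a primitive root.
Hence the least primitive root of 193 is 5.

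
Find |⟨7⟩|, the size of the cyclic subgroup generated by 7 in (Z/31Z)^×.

15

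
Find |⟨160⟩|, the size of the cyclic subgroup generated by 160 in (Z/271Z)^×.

ord(160) | φ(271) = 271 − 1 = 270 = 2 · 3^3 · 5.
Divisors of 270: 1, 2, 3, 5, 6, 9, 10, 15, 18, 27, 30, 45, 54, 90, 135, 270.
Compute 160^d (mod 271) for the divisors d until we hit 1:
160^1 ≡ 160
160^2 ≡ 126
160^3 ≡ 106
160^5 ≡ 77
160^6 ≡ 125
160^9 ≡ 242
160^10 ≡ 238
160^15 ≡ 169
160^18 ≡ 28
160^27 ≡ 1
The smallest such exponent is 27, so the order of 160 is 27.

27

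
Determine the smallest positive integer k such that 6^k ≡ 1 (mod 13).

12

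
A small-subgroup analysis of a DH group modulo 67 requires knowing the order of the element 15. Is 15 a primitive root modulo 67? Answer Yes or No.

φ(67) = 67 − 1 = 66 = 2 · 3 · 11.
Test 15^(66/q) mod 67 for each prime factor q of 66:
15^33 ≡ 1 (mod 67)  [q = 2: ≡ 1 ✗]
15^22 ≡ 1 (mod 67)  [q = 3: ≡ 1 ✗]
15^6 ≡ 22 (mod 67)  [q = 11: ≢ 1 ✓]
The check at q = 2 fails, so 15 generates a proper subgroup.

No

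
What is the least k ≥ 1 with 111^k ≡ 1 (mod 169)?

156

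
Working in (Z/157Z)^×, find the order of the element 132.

By Lagrange's theorem, ord_157(132) divides φ(157) = 157 − 1 = 156 = 2^2 · 3 · 13.
Divisors of 156: 1, 2, 3, 4, 6, 12, 13, 26, 39, 52, 78, 156.
Test each divisor d:
132^1 ≡ 132
132^2 ≡ 154
132^3 ≡ 75
132^4 ≡ 9
132^6 ≡ 130
132^12 ≡ 101
132^13 ≡ 144
132^26 ≡ 12
132^39 ≡ 1
Therefore the multiplicative order of 132 modulo 157 is 39.

39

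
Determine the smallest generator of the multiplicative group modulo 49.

3

φ(49) = φ(7^2) = 7·(7−1) = 42 = 2 · 3 · 7.
g is a primitive root iff g^(42/q) ≢ 1 (mod 49) for each prime q ∈ {2, 3, 7}.
g = 2: 2^21 ≡ 1 — hits 1, so not a primitive root.
g = 3: 3^21 ≡ 48; 3^14 ≡ 30; 3^6 ≡ 43 — none is 1, so 3 is a primitive root.
Hence the least primitive root of 49 is 3.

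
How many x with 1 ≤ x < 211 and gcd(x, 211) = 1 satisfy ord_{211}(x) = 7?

φ(211) = 211 − 1 = 210 = 2 · 3 · 5 · 7.
Since (Z/211Z)^× is cyclic of order 210, the number of elements of order d is φ(d) when d | 210 and 0 otherwise.
7 | 210, and φ(7) = 7 − 1 = 6.

6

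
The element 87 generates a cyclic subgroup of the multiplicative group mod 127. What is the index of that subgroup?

6

ord(87) | φ(127) = 127 − 1 = 126 = 2 · 3^2 · 7.
Divisors of 126: 1, 2, 3, 6, 7, 9, 14, 18, 21, 42, 63, 126.
Compute 87^d (mod 127) for the divisors d until we hit 1:
87^1 ≡ 87 (mod 127)
87^2 ≡ 76 (mod 127)
87^3 ≡ 8 (mod 127)
87^6 ≡ 64 (mod 127)
87^7 ≡ 107 (mod 127)
87^9 ≡ 4 (mod 127)
87^14 ≡ 19 (mod 127)
87^18 ≡ 16 (mod 127)
87^21 ≡ 1 (mod 127) ✓
So ord_127(87) = 21, hence |⟨87⟩| = 21.
Index = |(Z/127Z)^×| / |⟨87⟩| = 126 / 21 = 6.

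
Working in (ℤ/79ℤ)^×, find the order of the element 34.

78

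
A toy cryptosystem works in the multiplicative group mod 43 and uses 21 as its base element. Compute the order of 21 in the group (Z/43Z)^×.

7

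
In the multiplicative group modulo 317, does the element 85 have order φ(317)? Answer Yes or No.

No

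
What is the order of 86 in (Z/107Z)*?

The order of 86 must divide φ(107) = 107 − 1 = 106 = 2 · 53.
Divisors of 106: 1, 2, 53, 106.
Compute 86^d (mod 107) for the divisors d until we hit 1:
86^1 ≡ 86 (mod 107)
86^2 ≡ 13 (mod 107)
86^53 ≡ 1 (mod 107) ✓
Therefore the multiplicative order of 86 modulo 107 is 53.

53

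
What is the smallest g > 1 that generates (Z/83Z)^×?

2

φ(83) = 83 − 1 = 82 = 2 · 41.
g is a primitive root iff g^(82/q) ≢ 1 (mod 83) for each prime q ∈ {2, 41}.
g = 2: 2^41 ≡ 82; 2^2 ≡ 4 — none is 1, so 2 is a primitive root.
The smallest primitive root modulo 83 is 2.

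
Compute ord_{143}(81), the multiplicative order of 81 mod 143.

Since 81 ∈ (Z/143Z)^×, its order divides φ(143) = φ(11·13) = (11−1)·(13−1) = 10·12 = 120 = 2^3 · 3 · 5.
Divisors of 120: 1, 2, 3, 4, 5, 6, 8, 10, 12, 15, 20, 24, 30, 40, 60, 120.
Test each divisor d:
81^1 ≡ 81 (mod 143)
81^2 ≡ 126 (mod 143)
81^3 ≡ 53 (mod 143)
81^4 ≡ 3 (mod 143)
81^5 ≡ 100 (mod 143)
81^6 ≡ 92 (mod 143)
81^8 ≡ 9 (mod 143)
81^10 ≡ 133 (mod 143)
81^12 ≡ 27 (mod 143)
81^15 ≡ 1 (mod 143) ✓
The smallest such exponent is 15, so the order of 81 is 15.

15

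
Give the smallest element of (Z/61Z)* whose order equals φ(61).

2

φ(61) = 61 − 1 = 60 = 2^2 · 3 · 5.
g is a primitive root iff g^(60/q) ≢ 1 (mod 61) for each prime q ∈ {2, 3, 5}.
g = 2: 2^30 ≡ 60; 2^20 ≡ 47; 2^12 ≡ 9 — none is 1, so 2 is a primitive root.
The smallest primitive root modulo 61 is 2.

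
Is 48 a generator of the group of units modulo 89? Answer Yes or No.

φ(89) = 89 − 1 = 88 = 2^3 · 11.
48 is a primitive root mod 89 iff 48^(φ(89)/q) ≢ 1 for every prime q | φ(89), i.e. q ∈ {2, 11}.
48^44 ≡ 88 (mod 89)  [q = 2: ≢ 1 ✓]
48^8 ≡ 32 (mod 89)  [q = 11: ≢ 1 ✓]
None equal 1, so ord_89(48) = 88: 48 is a primitive root.

Yes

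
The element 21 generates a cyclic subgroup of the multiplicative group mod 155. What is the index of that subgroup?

4

Since 21 ∈ (Z/155Z)^×, its order divides φ(155) = φ(5·31) = (5−1)·(31−1) = 4·30 = 120 = 2^3 · 3 · 5.
Divisors of 120: 1, 2, 3, 4, 5, 6, 8, 10, 12, 15, 20, 24, 30, 40, 60, 120.
Compute 21^d (mod 155) for the divisors d until we hit 1:
21^1 ≡ 21
21^2 ≡ 131
21^3 ≡ 116
21^4 ≡ 111
21^5 ≡ 6
21^6 ≡ 126
21^8 ≡ 76
21^10 ≡ 36
21^12 ≡ 66
21^15 ≡ 61
21^20 ≡ 56
21^24 ≡ 16
21^30 ≡ 1
The order of 21 is 30, so the subgroup it generates has 30 elements.
[(Z/155Z)^× : ⟨21⟩] = 120/30 = 4.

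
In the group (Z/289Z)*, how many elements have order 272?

128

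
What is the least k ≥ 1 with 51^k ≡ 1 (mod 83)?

41

Since 51 ∈ (Z/83Z)^×, its order divides φ(83) = 83 − 1 = 82 = 2 · 41.
Divisors of 82: 1, 2, 41, 82.
Compute 51^d (mod 83) for the divisors d until we hit 1:
51^1 ≡ 51 (mod 83)
51^2 ≡ 28 (mod 83)
51^41 ≡ 1 (mod 83) ✓
So ord_83(51) = 41.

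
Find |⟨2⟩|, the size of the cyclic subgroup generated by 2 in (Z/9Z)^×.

6

Since 2 ∈ (Z/9Z)^×, its order divides φ(9) = φ(3^2) = 3·(3−1) = 6 = 2 · 3.
Divisors of 6: 1, 2, 3, 6.
Test each divisor d:
2^1 ≡ 2 (mod 9)
2^2 ≡ 4 (mod 9)
2^3 ≡ 8 (mod 9)
2^6 ≡ 1 (mod 9) ✓
Hence ord(2) = 6.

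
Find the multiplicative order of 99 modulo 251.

250

Since 99 ∈ (Z/251Z)^×, its order divides φ(251) = 251 − 1 = 250 = 2 · 5^3.
Divisors of 250: 1, 2, 5, 10, 25, 50, 125, 250.
Compute 99^d (mod 251) for the divisors d until we hit 1:
99^1 ≡ 99 (mod 251)
99^2 ≡ 12 (mod 251)
99^5 ≡ 200 (mod 251)
99^10 ≡ 91 (mod 251)
99^25 ≡ 102 (mod 251)
99^50 ≡ 113 (mod 251)
99^125 ≡ 250 (mod 251)
99^250 ≡ 1 (mod 251) ✓
Hence ord(99) = 250.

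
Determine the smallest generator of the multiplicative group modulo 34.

φ(34) = φ(2)·φ(17) = 1·16 = 16 = 2^4.
Test candidates g = 2, 3, … against the prime factors q ∈ {2} of φ(34): g is a generator iff g^(16/q) ≢ 1 for every such q.
g = 2: gcd(2, 34) = 2 > 1, not a unit — skip.
g = 3: 3^8 ≡ 33 — none is 1, so 3 is a primitive root.
Hence the least primitive root of 34 is 3.

3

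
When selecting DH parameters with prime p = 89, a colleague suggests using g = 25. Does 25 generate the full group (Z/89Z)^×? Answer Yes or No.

No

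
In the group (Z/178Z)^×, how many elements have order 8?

φ(178) = φ(2)·φ(89) = 1·88 = 88 = 2^3 · 11.
Since (Z/178Z)^× is cyclic of order 88, the number of elements of order d is φ(d) when d | 88 and 0 otherwise.
8 = 2^3 divides 88, and φ(8) = 4.

4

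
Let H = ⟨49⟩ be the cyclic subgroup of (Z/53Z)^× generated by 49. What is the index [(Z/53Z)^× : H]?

4

By Lagrange's theorem, ord_53(49) divides φ(53) = 53 − 1 = 52 = 2^2 · 13.
Divisors of 52: 1, 2, 4, 13, 26, 52.
Check 49^d mod 53 for each divisor in increasing order:
49^1 ≡ 49 (mod 53)
49^2 ≡ 16 (mod 53)
49^4 ≡ 44 (mod 53)
49^13 ≡ 1 (mod 53) ✓
The order of 49 is 13, so the subgroup it generates has 13 elements.
[(Z/53Z)^× : ⟨49⟩] = 52/13 = 4.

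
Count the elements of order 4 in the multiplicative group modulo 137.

φ(137) = 137 − 1 = 136 = 2^3 · 17.
In a cyclic group of order 136, there are φ(d) elements of order d for each divisor d of 136, and zero for non-divisors.
4 = 2^2 divides 136, and φ(4) = 2.

2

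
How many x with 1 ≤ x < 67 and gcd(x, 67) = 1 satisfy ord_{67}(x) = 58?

0

φ(67) = 67 − 1 = 66 = 2 · 3 · 11.
In a cyclic group of order 66, there are φ(d) elements of order d for each divisor d of 66, and zero for non-divisors.
58 does not divide 66, so no element of (Z/67Z)^× has order 58.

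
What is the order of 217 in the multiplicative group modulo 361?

The order of 217 must divide φ(361) = φ(19^2) = 19·(19−1) = 342 = 2 · 3^2 · 19.
Divisors of 342: 1, 2, 3, 6, 9, 18, 19, 38, 57, 114, 171, 342.
Test each divisor d:
217^1 ≡ 217
217^2 ≡ 159
217^3 ≡ 208
217^6 ≡ 305
217^9 ≡ 265
217^18 ≡ 191
217^19 ≡ 293
217^38 ≡ 292
217^57 ≡ 360
217^114 ≡ 1
So ord_361(217) = 114.

114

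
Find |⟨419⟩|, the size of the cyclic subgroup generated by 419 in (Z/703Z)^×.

9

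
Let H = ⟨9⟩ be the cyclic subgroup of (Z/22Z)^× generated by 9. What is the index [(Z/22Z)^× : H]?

2

By Lagrange's theorem, ord_22(9) divides φ(22) = φ(2)·φ(11) = 1·10 = 10 = 2 · 5.
Divisors of 10: 1, 2, 5, 10.
Compute 9^d (mod 22) for the divisors d until we hit 1:
9^1 ≡ 9 (mod 22)
9^2 ≡ 15 (mod 22)
9^5 ≡ 1 (mod 22) ✓
Thus |⟨9⟩| = ord(9) = 5.
[(Z/22Z)^× : ⟨9⟩] = 10/5 = 2.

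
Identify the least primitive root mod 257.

φ(257) = 257 − 1 = 256 = 2^8.
Test candidates g = 2, 3, … against the prime factors q ∈ {2} of φ(257): g is a generator iff g^(256/q) ≢ 1 for every such q.
g = 2: 2^128 ≡ 1 — hits 1, so not a primitive root.
g = 3: 3^128 ≡ 256 — none is 1, so 3 is a primitive root.
Hence the least primitive root of 257 is 3.

3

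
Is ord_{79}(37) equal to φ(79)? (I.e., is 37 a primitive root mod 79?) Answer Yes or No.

Yes

φ(79) = 79 − 1 = 78 = 2 · 3 · 13.
It suffices to check that the order of 37 is not a proper divisor of 78: compute 37^(78/q) for q ∈ {2, 3, 13}.
37^39 ≡ 78 (mod 79)  [q = 2: ≢ 1 ✓]
37^26 ≡ 23 (mod 79)  [q = 3: ≢ 1 ✓]
37^6 ≡ 38 (mod 79)  [q = 13: ≢ 1 ✓]
Every test exponent gives a nontrivial residue, hence 37 generates the full group.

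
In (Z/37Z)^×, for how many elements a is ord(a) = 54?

φ(37) = 37 − 1 = 36 = 2^2 · 3^2.
In a cyclic group of order 36, there are φ(d) elements of order d for each divisor d of 36, and zero for non-divisors.
Since 54 ∤ 36, the count is 0.

0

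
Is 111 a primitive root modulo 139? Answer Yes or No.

Yes

φ(139) = 139 − 1 = 138 = 2 · 3 · 23.
An element g generates (Z/139Z)^× iff g^(138/q) ≢ 1 (mod 139) for each prime q ∈ {2, 3, 23}.
111^69 ≡ 138 (mod 139)  [q = 2: ≢ 1 ✓]
111^46 ≡ 96 (mod 139)  [q = 3: ≢ 1 ✓]
111^6 ≡ 100 (mod 139)  [q = 23: ≢ 1 ✓]
All checks pass, so 111 has order 138 and is a primitive root modulo 139.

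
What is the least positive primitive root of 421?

φ(421) = 421 − 1 = 420 = 2^2 · 3 · 5 · 7.
Test candidates g = 2, 3, … against the prime factors q ∈ {2, 3, 5, 7} of φ(421): g is a generator iff g^(420/q) ≢ 1 for every such q.
g = 2: 2^210 ≡ 420; 2^140 ≡ 400; 2^84 ≡ 279; 2^60 ≡ 370 — none is 1, so 2 is a primitive root.
So 2 is the smallest generator of (Z/421Z)^×.

2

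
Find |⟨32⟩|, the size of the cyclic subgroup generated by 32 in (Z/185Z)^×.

36

The order of 32 must divide φ(185) = φ(5·37) = (5−1)·(37−1) = 4·36 = 144 = 2^4 · 3^2.
Divisors of 144: 1, 2, 3, 4, 6, 8, 9, 12, 16, 18, 24, 36, 48, 72, 144.
Check 32^d mod 185 for each divisor in increasing order:
32^1 ≡ 32 (mod 185)
32^2 ≡ 99 (mod 185)
32^3 ≡ 23 (mod 185)
32^4 ≡ 181 (mod 185)
32^6 ≡ 159 (mod 185)
32^8 ≡ 16 (mod 185)
32^9 ≡ 142 (mod 185)
32^12 ≡ 121 (mod 185)
32^16 ≡ 71 (mod 185)
32^18 ≡ 184 (mod 185)
32^24 ≡ 26 (mod 185)
32^36 ≡ 1 (mod 185) ✓
So ord_185(32) = 36.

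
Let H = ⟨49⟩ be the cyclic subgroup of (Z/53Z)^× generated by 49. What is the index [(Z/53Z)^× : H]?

4

By Lagrange's theorem, ord_53(49) divides φ(53) = 53 − 1 = 52 = 2^2 · 13.
Divisors of 52: 1, 2, 4, 13, 26, 52.
Compute 49^d (mod 53) for the divisors d until we hit 1:
49^1 ≡ 49
49^2 ≡ 16
49^4 ≡ 44
49^13 ≡ 1
The order of 49 is 13, so the subgroup it generates has 13 elements.
Index = |(Z/53Z)^×| / |⟨49⟩| = 52 / 13 = 4.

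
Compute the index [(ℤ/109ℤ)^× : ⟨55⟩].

3

ord(55) | φ(109) = 109 − 1 = 108 = 2^2 · 3^3.
Divisors of 108: 1, 2, 3, 4, 6, 9, 12, 18, 27, 36, 54, 108.
Evaluate successive powers at the divisors of 108:
55^1 ≡ 55 (mod 109)
55^2 ≡ 82 (mod 109)
55^3 ≡ 41 (mod 109)
55^4 ≡ 75 (mod 109)
55^6 ≡ 46 (mod 109)
55^9 ≡ 33 (mod 109)
55^12 ≡ 45 (mod 109)
55^18 ≡ 108 (mod 109)
55^27 ≡ 76 (mod 109)
55^36 ≡ 1 (mod 109) ✓
So ord_109(55) = 36, hence |⟨55⟩| = 36.
Index = |(Z/109Z)^×| / |⟨55⟩| = 108 / 36 = 3.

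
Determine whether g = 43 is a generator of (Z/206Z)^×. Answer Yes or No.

φ(206) = φ(2)·φ(103) = 1·102 = 102 = 2 · 3 · 17.
It suffices to check that the order of 43 is not a proper divisor of 102: compute 43^(102/q) for q ∈ {2, 3, 17}.
43^51 ≡ 205 (mod 206)  [q = 2: ≢ 1 ✓]
43^34 ≡ 149 (mod 206)  [q = 3: ≢ 1 ✓]
43^6 ≡ 81 (mod 206)  [q = 17: ≢ 1 ✓]
All checks pass, so 43 has order 102 and is a primitive root modulo 206.

Yes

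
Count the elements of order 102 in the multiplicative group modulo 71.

0

φ(71) = 71 − 1 = 70 = 2 · 5 · 7.
Since (Z/71Z)^× is cyclic of order 70, the number of elements of order d is φ(d) when d | 70 and 0 otherwise.
Here 70 is not a multiple of 102, so there are no elements of order 102.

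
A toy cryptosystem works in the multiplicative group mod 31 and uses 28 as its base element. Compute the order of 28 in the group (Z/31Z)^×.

15

The order of 28 must divide φ(31) = 31 − 1 = 30 = 2 · 3 · 5.
Divisors of 30: 1, 2, 3, 5, 6, 10, 15, 30.
Compute 28^d (mod 31) for the divisors d until we hit 1:
28^1 ≡ 28 (mod 31)
28^2 ≡ 9 (mod 31)
28^3 ≡ 4 (mod 31)
28^5 ≡ 5 (mod 31)
28^6 ≡ 16 (mod 31)
28^10 ≡ 25 (mod 31)
28^15 ≡ 1 (mod 31) ✓
Therefore the multiplicative order of 28 modulo 31 is 15.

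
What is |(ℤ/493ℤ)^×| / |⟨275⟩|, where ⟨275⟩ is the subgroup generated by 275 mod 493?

The order of 275 must divide φ(493) = φ(17·29) = (17−1)·(29−1) = 16·28 = 448 = 2^6 · 7.
Divisors of 448: 1, 2, 4, 7, 8, 14, 16, 28, 32, 56, 64, 112, 224, 448.
Compute 275^d (mod 493) for the divisors d until we hit 1:
275^1 ≡ 275
275^2 ≡ 196
275^4 ≡ 455
275^7 ≡ 215
275^8 ≡ 458
275^14 ≡ 376
275^16 ≡ 239
275^28 ≡ 378
275^32 ≡ 426
275^56 ≡ 407
275^64 ≡ 52
275^112 ≡ 1
The order of 275 is 112, so the subgroup it generates has 112 elements.
Index = |(Z/493Z)^×| / |⟨275⟩| = 448 / 112 = 4.

4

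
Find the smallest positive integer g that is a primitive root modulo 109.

6

φ(109) = 109 − 1 = 108 = 2^2 · 3^3.
g is a primitive root iff g^(108/q) ≢ 1 (mod 109) for each prime q ∈ {2, 3}.
g = 2: 2^54 ≡ 108; 2^36 ≡ 1 — hits 1, so not a primitive root.
g = 3: 3^54 ≡ 1 — hits 1, so not a primitive root.
g = 4: 4^54 ≡ 1 — hits 1, so not a primitive root.
g = 5: 5^54 ≡ 1 — hits 1, so not a primitive root.
g = 6: 6^54 ≡ 108; 6^36 ≡ 63 — none is 1, so 6 is a primitive root.
The smallest primitive root modulo 109 is 6.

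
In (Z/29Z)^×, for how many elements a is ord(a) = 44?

0

φ(29) = 29 − 1 = 28 = 2^2 · 7.
(Z/29Z)^× is cyclic (|G| = 28); a cyclic group of order m has exactly φ(d) elements of each order d | m, and none otherwise.
Here 28 is not a multiple of 44, so there are no elements of order 44.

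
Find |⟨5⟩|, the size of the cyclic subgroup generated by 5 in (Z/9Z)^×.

6

ord(5) | φ(9) = φ(3^2) = 3·(3−1) = 6 = 2 · 3.
Divisors of 6: 1, 2, 3, 6.
Check 5^d mod 9 for each divisor in increasing order:
5^1 ≡ 5 (mod 9)
5^2 ≡ 7 (mod 9)
5^3 ≡ 8 (mod 9)
5^6 ≡ 1 (mod 9) ✓
Therefore the multiplicative order of 5 modulo 9 is 6.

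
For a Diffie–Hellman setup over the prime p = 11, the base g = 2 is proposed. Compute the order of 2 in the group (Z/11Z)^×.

10

The order of 2 must divide φ(11) = 11 − 1 = 10 = 2 · 5.
Divisors of 10: 1, 2, 5, 10.
Test each divisor d:
2^1 ≡ 2 (mod 11)
2^2 ≡ 4 (mod 11)
2^5 ≡ 10 (mod 11)
2^10 ≡ 1 (mod 11) ✓
So ord_11(2) = 10.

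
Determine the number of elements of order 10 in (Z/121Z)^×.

4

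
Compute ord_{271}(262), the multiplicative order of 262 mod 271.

30

Since 262 ∈ (Z/271Z)^×, its order divides φ(271) = 271 − 1 = 270 = 2 · 3^3 · 5.
Divisors of 270: 1, 2, 3, 5, 6, 9, 10, 15, 18, 27, 30, 45, 54, 90, 135, 270.
Evaluate successive powers at the divisors of 270:
262^1 ≡ 262
262^2 ≡ 81
262^3 ≡ 84
262^5 ≡ 29
262^6 ≡ 10
262^9 ≡ 27
262^10 ≡ 28
262^15 ≡ 270
262^18 ≡ 187
262^27 ≡ 171
262^30 ≡ 1
Hence ord(262) = 30.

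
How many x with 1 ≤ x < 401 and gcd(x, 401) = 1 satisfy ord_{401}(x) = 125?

0

φ(401) = 401 − 1 = 400 = 2^4 · 5^2.
In a cyclic group of order 400, there are φ(d) elements of order d for each divisor d of 400, and zero for non-divisors.
Since 125 ∤ 400, the count is 0.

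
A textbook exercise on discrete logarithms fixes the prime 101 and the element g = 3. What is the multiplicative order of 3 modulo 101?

100

Since 3 ∈ (Z/101Z)^×, its order divides φ(101) = 101 − 1 = 100 = 2^2 · 5^2.
Divisors of 100: 1, 2, 4, 5, 10, 20, 25, 50, 100.
Test each divisor d:
3^1 ≡ 3 (mod 101)
3^2 ≡ 9 (mod 101)
3^4 ≡ 81 (mod 101)
3^5 ≡ 41 (mod 101)
3^10 ≡ 65 (mod 101)
3^20 ≡ 84 (mod 101)
3^25 ≡ 10 (mod 101)
3^50 ≡ 100 (mod 101)
3^100 ≡ 1 (mod 101) ✓
Therefore the multiplicative order of 3 modulo 101 is 100.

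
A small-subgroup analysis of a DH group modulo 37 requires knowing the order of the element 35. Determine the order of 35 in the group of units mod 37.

The order of 35 must divide φ(37) = 37 − 1 = 36 = 2^2 · 3^2.
Divisors of 36: 1, 2, 3, 4, 6, 9, 12, 18, 36.
Check 35^d mod 37 for each divisor in increasing order:
35^1 ≡ 35 (mod 37)
35^2 ≡ 4 (mod 37)
35^3 ≡ 29 (mod 37)
35^4 ≡ 16 (mod 37)
35^6 ≡ 27 (mod 37)
35^9 ≡ 6 (mod 37)
35^12 ≡ 26 (mod 37)
35^18 ≡ 36 (mod 37)
35^36 ≡ 1 (mod 37) ✓
So ord_37(35) = 36.

36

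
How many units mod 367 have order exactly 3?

φ(367) = 367 − 1 = 366 = 2 · 3 · 61.
In a cyclic group of order 366, there are φ(d) elements of order d for each divisor d of 366, and zero for non-divisors.
3 | 366, and φ(3) = 3 − 1 = 2.

2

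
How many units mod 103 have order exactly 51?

φ(103) = 103 − 1 = 102 = 2 · 3 · 17.
(Z/103Z)^× is cyclic (|G| = 102); a cyclic group of order m has exactly φ(d) elements of each order d | m, and none otherwise.
51 = 3 · 17 divides 102, and φ(51) = 32.

32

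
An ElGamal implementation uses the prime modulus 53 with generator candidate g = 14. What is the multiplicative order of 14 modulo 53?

52

Since 14 ∈ (Z/53Z)^×, its order divides φ(53) = 53 − 1 = 52 = 2^2 · 13.
Divisors of 52: 1, 2, 4, 13, 26, 52.
Compute 14^d (mod 53) for the divisors d until we hit 1:
14^1 ≡ 14 (mod 53)
14^2 ≡ 37 (mod 53)
14^4 ≡ 44 (mod 53)
14^13 ≡ 23 (mod 53)
14^26 ≡ 52 (mod 53)
14^52 ≡ 1 (mod 53) ✓
Hence ord(14) = 52.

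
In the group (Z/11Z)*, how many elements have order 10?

4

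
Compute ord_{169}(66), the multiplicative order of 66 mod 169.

13

By Lagrange's theorem, ord_169(66) divides φ(169) = φ(13^2) = 13·(13−1) = 156 = 2^2 · 3 · 13.
Divisors of 156: 1, 2, 3, 4, 6, 12, 13, 26, 39, 52, 78, 156.
Compute 66^d (mod 169) for the divisors d until we hit 1:
66^1 ≡ 66 (mod 169)
66^2 ≡ 131 (mod 169)
66^3 ≡ 27 (mod 169)
66^4 ≡ 92 (mod 169)
66^6 ≡ 53 (mod 169)
66^12 ≡ 105 (mod 169)
66^13 ≡ 1 (mod 169) ✓
The smallest such exponent is 13, so the order of 66 is 13.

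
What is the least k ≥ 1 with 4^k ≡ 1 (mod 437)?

The order of 4 must divide φ(437) = φ(19·23) = (19−1)·(23−1) = 18·22 = 396 = 2^2 · 3^2 · 11.
Divisors of 396: 1, 2, 3, 4, 6, 9, 11, 12, 18, 22, 33, 36, 44, 66, 99, 132, 198, 396.
Check 4^d mod 437 for each divisor in increasing order:
4^1 ≡ 4 (mod 437)
4^2 ≡ 16 (mod 437)
4^3 ≡ 64 (mod 437)
4^4 ≡ 256 (mod 437)
4^6 ≡ 163 (mod 437)
4^9 ≡ 381 (mod 437)
4^11 ≡ 415 (mod 437)
4^12 ≡ 349 (mod 437)
4^18 ≡ 77 (mod 437)
4^22 ≡ 47 (mod 437)
4^33 ≡ 277 (mod 437)
4^36 ≡ 248 (mod 437)
4^44 ≡ 24 (mod 437)
4^66 ≡ 254 (mod 437)
4^99 ≡ 1 (mod 437) ✓
So ord_437(4) = 99.

99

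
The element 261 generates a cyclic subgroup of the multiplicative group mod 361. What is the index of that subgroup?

Since 261 ∈ (Z/361Z)^×, its order divides φ(361) = φ(19^2) = 19·(19−1) = 342 = 2 · 3^2 · 19.
Divisors of 342: 1, 2, 3, 6, 9, 18, 19, 38, 57, 114, 171, 342.
Compute 261^d (mod 361) for the divisors d until we hit 1:
261^1 ≡ 261 (mod 361)
261^2 ≡ 253 (mod 361)
261^3 ≡ 331 (mod 361)
261^6 ≡ 178 (mod 361)
261^9 ≡ 75 (mod 361)
261^18 ≡ 210 (mod 361)
261^19 ≡ 299 (mod 361)
261^38 ≡ 234 (mod 361)
261^57 ≡ 293 (mod 361)
261^114 ≡ 292 (mod 361)
261^171 ≡ 360 (mod 361)
261^342 ≡ 1 (mod 361) ✓
The order of 261 is 342, so the subgroup it generates has 342 elements.
Index = |(Z/361Z)^×| / |⟨261⟩| = 342 / 342 = 1.

1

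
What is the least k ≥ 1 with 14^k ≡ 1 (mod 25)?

ord(14) | φ(25) = φ(5^2) = 5·(5−1) = 20 = 2^2 · 5.
Divisors of 20: 1, 2, 4, 5, 10, 20.
Evaluate successive powers at the divisors of 20:
14^1 ≡ 14 (mod 25)
14^2 ≡ 21 (mod 25)
14^4 ≡ 16 (mod 25)
14^5 ≡ 24 (mod 25)
14^10 ≡ 1 (mod 25) ✓
So ord_25(14) = 10.

10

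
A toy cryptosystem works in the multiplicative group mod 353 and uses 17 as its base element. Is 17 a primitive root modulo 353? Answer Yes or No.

φ(353) = 353 − 1 = 352 = 2^5 · 11.
An element g generates (Z/353Z)^× iff g^(352/q) ≢ 1 (mod 353) for each prime q ∈ {2, 11}.
17^176 ≡ 1 (mod 353)  [q = 2: ≡ 1 ✗]
17^32 ≡ 256 (mod 353)  [q = 11: ≢ 1 ✓]
Since 17^176 ≡ 1, the order of 17 divides 176 < 352, so 17 is not a primitive root.

No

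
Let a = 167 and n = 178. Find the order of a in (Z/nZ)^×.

Since 167 ∈ (Z/178Z)^×, its order divides φ(178) = φ(2)·φ(89) = 1·88 = 88 = 2^3 · 11.
Divisors of 88: 1, 2, 4, 8, 11, 22, 44, 88.
Test each divisor d:
167^1 ≡ 167 (mod 178)
167^2 ≡ 121 (mod 178)
167^4 ≡ 45 (mod 178)
167^8 ≡ 67 (mod 178)
167^11 ≡ 1 (mod 178) ✓
Hence ord(167) = 11.

11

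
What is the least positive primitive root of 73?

φ(73) = 73 − 1 = 72 = 2^3 · 3^2.
g is a primitive root iff g^(72/q) ≢ 1 (mod 73) for each prime q ∈ {2, 3}.
g = 2: 2^36 ≡ 1 — hits 1, so not a primitive root.
g = 3: 3^36 ≡ 1 — hits 1, so not a primitive root.
g = 4: 4^36 ≡ 1 — hits 1, so not a primitive root.
g = 5: 5^36 ≡ 72; 5^24 ≡ 8 — none is 1, so 5 is a primitive root.
So 5 is the smallest generator of (Z/73Z)^×.

5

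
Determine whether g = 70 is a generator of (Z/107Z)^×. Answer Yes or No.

Yes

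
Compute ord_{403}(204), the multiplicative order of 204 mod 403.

15

Since 204 ∈ (Z/403Z)^×, its order divides φ(403) = φ(13·31) = (13−1)·(31−1) = 12·30 = 360 = 2^3 · 3^2 · 5.
Divisors of 360: 1, 2, 3, 4, 5, 6, 8, 9, 10, 12, 15, 18, 20, 24, 30, 36, 40, 45, 60, 72, 90, 120, 180, 360.
Evaluate successive powers at the divisors of 360:
204^1 ≡ 204 (mod 403)
204^2 ≡ 107 (mod 403)
204^3 ≡ 66 (mod 403)
204^4 ≡ 165 (mod 403)
204^5 ≡ 211 (mod 403)
204^6 ≡ 326 (mod 403)
204^8 ≡ 224 (mod 403)
204^9 ≡ 157 (mod 403)
204^10 ≡ 191 (mod 403)
204^12 ≡ 287 (mod 403)
204^15 ≡ 1 (mod 403) ✓
The smallest such exponent is 15, so the order of 204 is 15.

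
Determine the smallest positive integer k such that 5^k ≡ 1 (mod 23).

The order of 5 must divide φ(23) = 23 − 1 = 22 = 2 · 11.
Divisors of 22: 1, 2, 11, 22.
Check 5^d mod 23 for each divisor in increasing order:
5^1 ≡ 5
5^2 ≡ 2
5^11 ≡ 22
5^22 ≡ 1
The smallest such exponent is 22, so the order of 5 is 22.

22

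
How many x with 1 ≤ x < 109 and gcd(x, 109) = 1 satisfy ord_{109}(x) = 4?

2

φ(109) = 109 − 1 = 108 = 2^2 · 3^3.
(Z/109Z)^× is cyclic (|G| = 108); a cyclic group of order m has exactly φ(d) elements of each order d | m, and none otherwise.
4 = 2^2 divides 108, and φ(4) = 2.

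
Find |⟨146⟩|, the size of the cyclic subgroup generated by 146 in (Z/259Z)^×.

36

Since 146 ∈ (Z/259Z)^×, its order divides φ(259) = φ(7·37) = (7−1)·(37−1) = 6·36 = 216 = 2^3 · 3^3.
Divisors of 216: 1, 2, 3, 4, 6, 8, 9, 12, 18, 24, 27, 36, 54, 72, 108, 216.
Check 146^d mod 259 for each divisor in increasing order:
146^1 ≡ 146 (mod 259)
146^2 ≡ 78 (mod 259)
146^3 ≡ 251 (mod 259)
146^4 ≡ 127 (mod 259)
146^6 ≡ 64 (mod 259)
146^8 ≡ 71 (mod 259)
146^9 ≡ 6 (mod 259)
146^12 ≡ 211 (mod 259)
146^18 ≡ 36 (mod 259)
146^24 ≡ 232 (mod 259)
146^27 ≡ 216 (mod 259)
146^36 ≡ 1 (mod 259) ✓
The smallest such exponent is 36, so the order of 146 is 36.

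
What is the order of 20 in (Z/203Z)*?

By Lagrange's theorem, ord_203(20) divides φ(203) = φ(7·29) = (7−1)·(29−1) = 6·28 = 168 = 2^3 · 3 · 7.
Divisors of 168: 1, 2, 3, 4, 6, 7, 8, 12, 14, 21, 24, 28, 42, 56, 84, 168.
Test each divisor d:
20^1 ≡ 20 (mod 203)
20^2 ≡ 197 (mod 203)
20^3 ≡ 83 (mod 203)
20^4 ≡ 36 (mod 203)
20^6 ≡ 190 (mod 203)
20^7 ≡ 146 (mod 203)
20^8 ≡ 78 (mod 203)
20^12 ≡ 169 (mod 203)
20^14 ≡ 1 (mod 203) ✓
So ord_203(20) = 14.

14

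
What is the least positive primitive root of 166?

5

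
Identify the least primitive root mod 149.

2

φ(149) = 149 − 1 = 148 = 2^2 · 37.
g is a primitive root iff g^(148/q) ≢ 1 (mod 149) for each prime q ∈ {2, 37}.
g = 2: 2^74 ≡ 148; 2^4 ≡ 16 — none is 1, so 2 is a primitive root.
The smallest primitive root modulo 149 is 2.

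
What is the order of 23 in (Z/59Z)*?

By Lagrange's theorem, ord_59(23) divides φ(59) = 59 − 1 = 58 = 2 · 29.
Divisors of 58: 1, 2, 29, 58.
Check 23^d mod 59 for each divisor in increasing order:
23^1 ≡ 23
23^2 ≡ 57
23^29 ≡ 58
23^58 ≡ 1
Therefore the multiplicative order of 23 modulo 59 is 58.

58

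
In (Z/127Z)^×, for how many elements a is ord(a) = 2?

1

φ(127) = 127 − 1 = 126 = 2 · 3^2 · 7.
In a cyclic group of order 126, there are φ(d) elements of order d for each divisor d of 126, and zero for non-divisors.
2 | 126, and φ(2) = 2 − 1 = 1.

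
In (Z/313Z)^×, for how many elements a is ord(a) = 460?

φ(313) = 313 − 1 = 312 = 2^3 · 3 · 13.
Since (Z/313Z)^× is cyclic of order 312, the number of elements of order d is φ(d) when d | 312 and 0 otherwise.
460 does not divide 312, so no element of (Z/313Z)^× has order 460.

0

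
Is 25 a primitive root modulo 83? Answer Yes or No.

No

φ(83) = 83 − 1 = 82 = 2 · 41.
An element g generates (Z/83Z)^× iff g^(82/q) ≢ 1 (mod 83) for each prime q ∈ {2, 41}.
25^41 ≡ 1 (mod 83)  [q = 2: ≡ 1 ✗]
25^2 ≡ 44 (mod 83)  [q = 41: ≢ 1 ✓]
The check at q = 2 fails, so 25 generates a proper subgroup.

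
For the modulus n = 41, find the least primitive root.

6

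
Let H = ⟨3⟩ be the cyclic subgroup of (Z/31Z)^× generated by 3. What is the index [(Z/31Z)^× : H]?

1

Since 3 ∈ (Z/31Z)^×, its order divides φ(31) = 31 − 1 = 30 = 2 · 3 · 5.
Divisors of 30: 1, 2, 3, 5, 6, 10, 15, 30.
Check 3^d mod 31 for each divisor in increasing order:
3^1 ≡ 3
3^2 ≡ 9
3^3 ≡ 27
3^5 ≡ 26
3^6 ≡ 16
3^10 ≡ 25
3^15 ≡ 30
3^30 ≡ 1
The order of 3 is 30, so the subgroup it generates has 30 elements.
The index is φ(31) / ord(3) = 30 / 30 = 1.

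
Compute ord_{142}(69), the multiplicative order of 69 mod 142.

70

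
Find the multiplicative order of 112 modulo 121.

10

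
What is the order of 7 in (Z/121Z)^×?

Since 7 ∈ (Z/121Z)^×, its order divides φ(121) = φ(11^2) = 11·(11−1) = 110 = 2 · 5 · 11.
Divisors of 110: 1, 2, 5, 10, 11, 22, 55, 110.
Check 7^d mod 121 for each divisor in increasing order:
7^1 ≡ 7 (mod 121)
7^2 ≡ 49 (mod 121)
7^5 ≡ 109 (mod 121)
7^10 ≡ 23 (mod 121)
7^11 ≡ 40 (mod 121)
7^22 ≡ 27 (mod 121)
7^55 ≡ 120 (mod 121)
7^110 ≡ 1 (mod 121) ✓
The smallest such exponent is 110, so the order of 7 is 110.

110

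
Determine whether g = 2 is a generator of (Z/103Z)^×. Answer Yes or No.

φ(103) = 103 − 1 = 102 = 2 · 3 · 17.
It suffices to check that the order of 2 is not a proper divisor of 102: compute 2^(102/q) for q ∈ {2, 3, 17}.
2^51 ≡ 1 (mod 103)  [q = 2: ≡ 1 ✗]
2^34 ≡ 46 (mod 103)  [q = 3: ≢ 1 ✓]
2^6 ≡ 64 (mod 103)  [q = 17: ≢ 1 ✓]
2^51 ≡ 1 shows ord(2) | 51, strictly less than φ(103); not a primitive root.

No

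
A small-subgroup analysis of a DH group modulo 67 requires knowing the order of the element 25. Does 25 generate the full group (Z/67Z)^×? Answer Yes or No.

φ(67) = 67 − 1 = 66 = 2 · 3 · 11.
An element g generates (Z/67Z)^× iff g^(66/q) ≢ 1 (mod 67) for each prime q ∈ {2, 3, 11}.
25^33 ≡ 1 (mod 67)  [q = 2: ≡ 1 ✗]
25^22 ≡ 1 (mod 67)  [q = 3: ≡ 1 ✗]
25^6 ≡ 62 (mod 67)  [q = 11: ≢ 1 ✓]
25^33 ≡ 1 shows ord(25) | 33, strictly less than φ(67); not a primitive root.

No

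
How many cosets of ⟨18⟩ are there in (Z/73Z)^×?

4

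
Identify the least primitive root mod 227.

φ(227) = 227 − 1 = 226 = 2 · 113.
g is a primitive root iff g^(226/q) ≢ 1 (mod 227) for each prime q ∈ {2, 113}.
g = 2: 2^113 ≡ 226; 2^2 ≡ 4 — none is 1, so 2 is a primitive root.
Hence the least primitive root of 227 is 2.

2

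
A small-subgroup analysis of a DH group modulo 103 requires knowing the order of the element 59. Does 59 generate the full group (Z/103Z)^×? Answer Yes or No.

φ(103) = 103 − 1 = 102 = 2 · 3 · 17.
59 is a primitive root mod 103 iff 59^(φ(103)/q) ≢ 1 for every prime q | φ(103), i.e. q ∈ {2, 3, 17}.
59^51 ≡ 1 (mod 103)  [q = 2: ≡ 1 ✗]
59^34 ≡ 46 (mod 103)  [q = 3: ≢ 1 ✓]
59^6 ≡ 9 (mod 103)  [q = 17: ≢ 1 ✓]
59^51 ≡ 1 shows ord(59) | 51, strictly less than φ(103); not a primitive root.

No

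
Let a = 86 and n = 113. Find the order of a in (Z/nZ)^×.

112

The order of 86 must divide φ(113) = 113 − 1 = 112 = 2^4 · 7.
Divisors of 112: 1, 2, 4, 7, 8, 14, 16, 28, 56, 112.
Compute 86^d (mod 113) for the divisors d until we hit 1:
86^1 ≡ 86
86^2 ≡ 51
86^4 ≡ 2
86^7 ≡ 71
86^8 ≡ 4
86^14 ≡ 69
86^16 ≡ 16
86^28 ≡ 15
86^56 ≡ 112
86^112 ≡ 1
So ord_113(86) = 112.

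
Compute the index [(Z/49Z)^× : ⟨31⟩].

7

Since 31 ∈ (Z/49Z)^×, its order divides φ(49) = φ(7^2) = 7·(7−1) = 42 = 2 · 3 · 7.
Divisors of 42: 1, 2, 3, 6, 7, 14, 21, 42.
Evaluate successive powers at the divisors of 42:
31^1 ≡ 31
31^2 ≡ 30
31^3 ≡ 48
31^6 ≡ 1
So ord_49(31) = 6, hence |⟨31⟩| = 6.
[(Z/49Z)^× : ⟨31⟩] = 42/6 = 7.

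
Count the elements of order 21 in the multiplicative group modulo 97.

φ(97) = 97 − 1 = 96 = 2^5 · 3.
(Z/97Z)^× is cyclic (|G| = 96); a cyclic group of order m has exactly φ(d) elements of each order d | m, and none otherwise.
Here 96 is not a multiple of 21, so there are no elements of order 21.

0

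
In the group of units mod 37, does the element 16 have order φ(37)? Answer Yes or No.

No

φ(37) = 37 − 1 = 36 = 2^2 · 3^2.
16 is a primitive root mod 37 iff 16^(φ(37)/q) ≢ 1 for every prime q | φ(37), i.e. q ∈ {2, 3}.
16^18 ≡ 1 (mod 37)  [q = 2: ≡ 1 ✗]
16^12 ≡ 26 (mod 37)  [q = 3: ≢ 1 ✓]
The check at q = 2 fails, so 16 generates a proper subgroup.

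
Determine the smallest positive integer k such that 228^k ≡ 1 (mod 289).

By Lagrange's theorem, ord_289(228) divides φ(289) = φ(17^2) = 17·(17−1) = 272 = 2^4 · 17.
Divisors of 272: 1, 2, 4, 8, 16, 17, 34, 68, 136, 272.
Compute 228^d (mod 289) for the divisors d until we hit 1:
228^1 ≡ 228 (mod 289)
228^2 ≡ 253 (mod 289)
228^4 ≡ 140 (mod 289)
228^8 ≡ 237 (mod 289)
228^16 ≡ 103 (mod 289)
228^17 ≡ 75 (mod 289)
228^34 ≡ 134 (mod 289)
228^68 ≡ 38 (mod 289)
228^136 ≡ 288 (mod 289)
228^272 ≡ 1 (mod 289) ✓
So ord_289(228) = 272.

272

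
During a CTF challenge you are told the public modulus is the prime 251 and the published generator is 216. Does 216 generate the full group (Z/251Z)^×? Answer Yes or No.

Yes

φ(251) = 251 − 1 = 250 = 2 · 5^3.
An element g generates (Z/251Z)^× iff g^(250/q) ≢ 1 (mod 251) for each prime q ∈ {2, 5}.
216^125 ≡ 250 (mod 251)  [q = 2: ≢ 1 ✓]
216^50 ≡ 113 (mod 251)  [q = 5: ≢ 1 ✓]
Every test exponent gives a nontrivial residue, hence 216 generates the full group.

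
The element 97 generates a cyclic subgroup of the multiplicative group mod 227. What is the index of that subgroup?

ord(97) | φ(227) = 227 − 1 = 226 = 2 · 113.
Divisors of 226: 1, 2, 113, 226.
Compute 97^d (mod 227) for the divisors d until we hit 1:
97^1 ≡ 97
97^2 ≡ 102
97^113 ≡ 1
Thus |⟨97⟩| = ord(97) = 113.
[(Z/227Z)^× : ⟨97⟩] = 226/113 = 2.

2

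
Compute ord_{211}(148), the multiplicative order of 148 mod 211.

ord(148) | φ(211) = 211 − 1 = 210 = 2 · 3 · 5 · 7.
Divisors of 210: 1, 2, 3, 5, 6, 7, 10, 14, 15, 21, 30, 35, 42, 70, 105, 210.
Test each divisor d:
148^1 ≡ 148
148^2 ≡ 171
148^3 ≡ 199
148^5 ≡ 58
148^6 ≡ 144
148^7 ≡ 1
So ord_211(148) = 7.

7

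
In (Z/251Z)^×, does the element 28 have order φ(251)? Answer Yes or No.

φ(251) = 251 − 1 = 250 = 2 · 5^3.
28 is a primitive root mod 251 iff 28^(φ(251)/q) ≢ 1 for every prime q | φ(251), i.e. q ∈ {2, 5}.
28^125 ≡ 1 (mod 251)  [q = 2: ≡ 1 ✗]
28^50 ≡ 113 (mod 251)  [q = 5: ≢ 1 ✓]
The check at q = 2 fails, so 28 generates a proper subgroup.

No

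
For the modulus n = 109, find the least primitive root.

φ(109) = 109 − 1 = 108 = 2^2 · 3^3.
Test candidates g = 2, 3, … against the prime factors q ∈ {2, 3} of φ(109): g is a generator iff g^(108/q) ≢ 1 for every such q.
g = 2: 2^54 ≡ 108; 2^36 ≡ 1 — hits 1, so not a primitive root.
g = 3: 3^54 ≡ 1 — hits 1, so not a primitive root.
g = 4: 4^54 ≡ 1 — hits 1, so not a primitive root.
g = 5: 5^54 ≡ 1 — hits 1, so not a primitive root.
g = 6: 6^54 ≡ 108; 6^36 ≡ 63 — none is 1, so 6 is a primitive root.
The smallest primitive root modulo 109 is 6.

6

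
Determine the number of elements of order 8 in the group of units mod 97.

4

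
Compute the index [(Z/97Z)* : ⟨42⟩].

3

Since 42 ∈ (Z/97Z)^×, its order divides φ(97) = 97 − 1 = 96 = 2^5 · 3.
Divisors of 96: 1, 2, 3, 4, 6, 8, 12, 16, 24, 32, 48, 96.
Evaluate successive powers at the divisors of 96:
42^1 ≡ 42 (mod 97)
42^2 ≡ 18 (mod 97)
42^3 ≡ 77 (mod 97)
42^4 ≡ 33 (mod 97)
42^6 ≡ 12 (mod 97)
42^8 ≡ 22 (mod 97)
42^12 ≡ 47 (mod 97)
42^16 ≡ 96 (mod 97)
42^24 ≡ 75 (mod 97)
42^32 ≡ 1 (mod 97) ✓
So ord_97(42) = 32, hence |⟨42⟩| = 32.
[(Z/97Z)^× : ⟨42⟩] = 96/32 = 3.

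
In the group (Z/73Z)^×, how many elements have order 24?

8

φ(73) = 73 − 1 = 72 = 2^3 · 3^2.
Since (Z/73Z)^× is cyclic of order 72, the number of elements of order d is φ(d) when d | 72 and 0 otherwise.
24 = 2^3 · 3 divides 72, and φ(24) = 8.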